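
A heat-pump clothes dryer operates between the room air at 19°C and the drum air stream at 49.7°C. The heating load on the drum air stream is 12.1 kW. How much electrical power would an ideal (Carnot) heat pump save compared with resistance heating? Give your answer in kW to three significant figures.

10.9 kW

In absolute terms T_C = 292.15 K and T_H = 322.85 K, so ΔT = 30.70 K.
COP_Carnot = T_H/ΔT = 322.85/30.70 = 10.52.
Resistance heating needs Ẇ_res = Q̇_H = 12.10 kW; the reversible heat pump needs only Ẇ_hp = Q̇_H/COP = 1.151 kW.
Saving = 12.10 − 1.151 = 10.95 kW.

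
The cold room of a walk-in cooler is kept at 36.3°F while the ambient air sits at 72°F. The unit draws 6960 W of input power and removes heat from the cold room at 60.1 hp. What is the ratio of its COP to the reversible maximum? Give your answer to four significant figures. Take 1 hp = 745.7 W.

0.4635

Converting, Q̇_C = 60.10 hp = 44820 W, so COP_actual = Q̇_C/Ẇ = 44820/6960 = 6.439.
In absolute terms T_C = 275.54 K and T_H = 295.37 K, so ΔT = 19.83 K.
COP_Carnot = T_C/ΔT = 275.54/19.83 = 13.89.
η_II = COP_actual/COP_Carnot = 6.439/13.89 = 0.4635.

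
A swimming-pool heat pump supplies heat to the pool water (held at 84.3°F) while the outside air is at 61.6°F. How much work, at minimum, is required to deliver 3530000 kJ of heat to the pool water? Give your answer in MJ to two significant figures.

150 MJ

In absolute terms T_C = 289.59 K and T_H = 302.21 K, so ΔT = 12.61 K.
The reversible limit is COP_HP = T_H/ΔT = 23.96, so W_min = Q_H/COP = Q_H·ΔT/T_H.
W_min = 3530000 × 12.61/302.21 = 147300 kJ = 147.3 MJ.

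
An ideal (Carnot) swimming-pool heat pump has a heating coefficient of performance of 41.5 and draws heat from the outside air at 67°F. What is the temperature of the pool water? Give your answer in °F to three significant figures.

80.0 °F

COP_HP = T_H/(T_H − T_C) rearranges to T_H = COP·T_C/(COP − 1).
With T_C = 292.59 K, T_H = 41.5 × 292.59/40.50 = 299.82 K.
Converting, 299.82 K = 80.00°F.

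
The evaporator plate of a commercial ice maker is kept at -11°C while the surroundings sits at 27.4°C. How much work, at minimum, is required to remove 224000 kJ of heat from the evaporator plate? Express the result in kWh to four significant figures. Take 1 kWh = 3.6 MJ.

9.114 kWh

In absolute terms T_C = 262.15 K and T_H = 300.55 K, so ΔT = 38.40 K.
The reversible limit is COP_R = T_C/ΔT = 6.827, so W_min = Q_C/COP = Q_C·ΔT/T_C.
W_min = 224000 × 38.40/262.15 = 32810 kJ = 9.114 kWh.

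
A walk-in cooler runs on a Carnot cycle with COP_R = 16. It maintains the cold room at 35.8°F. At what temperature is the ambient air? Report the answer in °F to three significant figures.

66.8 °F

COP_R = T_C/(T_H − T_C) gives T_H − T_C = T_C/COP.
With T_C = 275.26 K, T_H = 275.26 × (1 + 1/16) = 292.46 K.
Converting, 292.46 K = 66.77°F.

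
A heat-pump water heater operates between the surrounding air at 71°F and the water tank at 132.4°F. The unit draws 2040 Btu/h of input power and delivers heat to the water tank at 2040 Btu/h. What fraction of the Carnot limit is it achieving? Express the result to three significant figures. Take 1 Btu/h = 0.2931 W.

0.104

COP_actual = Q̇_H/Ẇ = 2040/2040 = 1.000.
In absolute terms T_C = 294.82 K and T_H = 328.93 K, so ΔT = 34.11 K.
COP_Carnot = T_H/ΔT = 328.93/34.11 = 9.643.
η_II = COP_actual/COP_Carnot = 1.000/9.643 = 0.1037.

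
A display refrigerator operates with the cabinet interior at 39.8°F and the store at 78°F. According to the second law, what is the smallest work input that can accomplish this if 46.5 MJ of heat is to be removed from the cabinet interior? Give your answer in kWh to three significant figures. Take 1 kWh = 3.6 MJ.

In absolute terms T_C = 277.48 K and T_H = 298.71 K, so ΔT = 21.22 K.
The reversible limit is COP_R = T_C/ΔT = 13.08, so W_min = Q_C/COP = Q_C·ΔT/T_C.
W_min = 46.50 × 21.22/277.48 = 3.556 MJ = 0.9879 kWh.

0.988 kWh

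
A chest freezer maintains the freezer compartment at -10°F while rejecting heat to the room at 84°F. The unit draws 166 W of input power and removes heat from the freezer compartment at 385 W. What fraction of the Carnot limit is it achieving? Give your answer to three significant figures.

COP_actual = Q̇_C/Ẇ = 385.0/166.0 = 2.319.
In absolute terms T_C = 249.82 K and T_H = 302.04 K, so ΔT = 52.22 K.
COP_Carnot = T_C/ΔT = 249.82/52.22 = 4.784.
η_II = COP_actual/COP_Carnot = 2.319/4.784 = 0.4848.

0.485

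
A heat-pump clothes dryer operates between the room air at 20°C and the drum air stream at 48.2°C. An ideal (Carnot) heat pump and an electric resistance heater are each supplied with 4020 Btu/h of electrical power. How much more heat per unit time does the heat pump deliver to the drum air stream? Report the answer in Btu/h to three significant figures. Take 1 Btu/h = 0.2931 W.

In absolute terms T_C = 293.15 K and T_H = 321.35 K, so ΔT = 28.20 K.
COP_Carnot = T_H/ΔT = 321.35/28.20 = 11.40.
The heat pump delivers Q̇_H = COP × Ẇ = 45810 Btu/h; the resistance heater delivers Ẇ = 4020 Btu/h.
Extra = (COP − 1)·Ẇ = 41790 Btu/h.

41800 Btu/h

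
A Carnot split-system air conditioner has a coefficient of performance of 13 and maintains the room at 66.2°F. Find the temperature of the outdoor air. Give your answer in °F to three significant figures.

COP_R = T_C/(T_H − T_C) gives T_H − T_C = T_C/COP.
With T_C = 292.15 K, T_H = 292.15 × (1 + 1/13) = 314.62 K.
Converting, 314.62 K = 106.65°F.

107 °F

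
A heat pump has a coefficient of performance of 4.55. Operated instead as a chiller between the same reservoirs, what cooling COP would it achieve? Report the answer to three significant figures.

3.55

Since Q_H = Q_C + W for any cycle, COP_R = Q_C/W = Q_H/W − 1.
COP_R = 4.55 − 1 = 3.55.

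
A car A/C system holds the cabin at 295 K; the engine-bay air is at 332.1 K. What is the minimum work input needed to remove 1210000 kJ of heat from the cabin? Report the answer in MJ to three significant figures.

The reservoir spacing is ΔT = 332.1 − 295 = 37.10 K.
The reversible limit is COP_R = T_C/ΔT = 7.951, so W_min = Q_C/COP = Q_C·ΔT/T_C.
W_min = 1210000 × 37.10/295.00 = 152200 kJ = 152.2 MJ.

152 MJ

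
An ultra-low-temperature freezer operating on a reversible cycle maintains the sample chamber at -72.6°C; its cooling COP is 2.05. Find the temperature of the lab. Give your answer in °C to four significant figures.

25.23 °C

COP_R = T_C/(T_H − T_C) gives T_H − T_C = T_C/COP.
With T_C = 200.55 K, T_H = 200.55 × (1 + 1/2.05) = 298.38 K.
Converting, 298.38 K = 25.23°C.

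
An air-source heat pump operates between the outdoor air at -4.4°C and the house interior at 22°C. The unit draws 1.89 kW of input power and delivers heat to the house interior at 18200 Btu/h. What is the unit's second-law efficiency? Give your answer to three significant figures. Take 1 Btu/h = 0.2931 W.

0.252

Converting, Q̇_H = 18200 Btu/h = 5.334 kW, so COP_actual = Q̇_H/Ẇ = 5.334/1.890 = 2.822.
In absolute terms T_C = 268.75 K and T_H = 295.15 K, so ΔT = 26.40 K.
COP_Carnot = T_H/ΔT = 295.15/26.40 = 11.18.
η_II = COP_actual/COP_Carnot = 2.822/11.18 = 0.2525.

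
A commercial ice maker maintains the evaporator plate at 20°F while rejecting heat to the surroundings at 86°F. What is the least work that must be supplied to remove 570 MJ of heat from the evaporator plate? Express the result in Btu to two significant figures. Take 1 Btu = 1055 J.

74000 Btu

In absolute terms T_C = 266.48 K and T_H = 303.15 K, so ΔT = 36.67 K.
The reversible limit is COP_R = T_C/ΔT = 7.268, so W_min = Q_C/COP = Q_C·ΔT/T_C.
W_min = 570.0 × 36.67/266.48 = 78.43 MJ = 74340 Btu.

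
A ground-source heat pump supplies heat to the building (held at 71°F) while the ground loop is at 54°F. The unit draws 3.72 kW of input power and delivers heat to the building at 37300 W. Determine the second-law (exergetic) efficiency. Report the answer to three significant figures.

0.321

Converting, Q̇_H = 37300 W = 37.30 kW, so COP_actual = Q̇_H/Ẇ = 37.30/3.720 = 10.03.
In absolute terms T_C = 285.37 K and T_H = 294.82 K, so ΔT = 9.444 K.
COP_Carnot = T_H/ΔT = 294.82/9.444 = 31.22.
η_II = COP_actual/COP_Carnot = 10.03/31.22 = 0.3212.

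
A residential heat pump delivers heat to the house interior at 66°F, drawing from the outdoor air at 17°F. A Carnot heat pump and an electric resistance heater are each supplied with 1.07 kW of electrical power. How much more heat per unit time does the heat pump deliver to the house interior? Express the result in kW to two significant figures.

10 kW

In absolute terms T_C = 264.82 K and T_H = 292.04 K, so ΔT = 27.22 K.
COP_Carnot = T_H/ΔT = 292.04/27.22 = 10.73.
The heat pump delivers Q̇_H = COP × Ẇ = 11.48 kW; the resistance heater delivers Ẇ = 1.070 kW.
Extra = (COP − 1)·Ẇ = 10.41 kW.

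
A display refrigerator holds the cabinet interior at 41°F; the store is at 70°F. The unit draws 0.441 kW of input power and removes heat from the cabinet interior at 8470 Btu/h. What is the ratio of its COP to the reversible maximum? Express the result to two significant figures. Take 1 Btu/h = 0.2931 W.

Converting, Q̇_C = 8470 Btu/h = 2.483 kW, so COP_actual = Q̇_C/Ẇ = 2.483/0.4410 = 5.629.
In absolute terms T_C = 278.15 K and T_H = 294.26 K, so ΔT = 16.11 K.
COP_Carnot = T_C/ΔT = 278.15/16.11 = 17.26.
η_II = COP_actual/COP_Carnot = 5.629/17.26 = 0.3261.

0.33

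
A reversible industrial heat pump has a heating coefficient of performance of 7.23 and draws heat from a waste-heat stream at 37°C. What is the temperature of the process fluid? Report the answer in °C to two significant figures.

87 °C

COP_HP = T_H/(T_H − T_C) rearranges to T_H = COP·T_C/(COP − 1).
With T_C = 310.15 K, T_H = 7.23 × 310.15/6.230 = 359.93 K.
Converting, 359.93 K = 86.78°C.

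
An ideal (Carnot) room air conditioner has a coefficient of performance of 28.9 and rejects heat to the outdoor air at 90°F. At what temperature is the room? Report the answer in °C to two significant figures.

For a Carnot refrigerator COP_R = T_C/(T_H − T_C), so T_C = COP·T_H/(1 + COP).
With T_H = 305.37 K, T_C = 28.9 × 305.37/29.90 = 295.16 K.
Converting, 295.16 K = 22.01°C.

22 °C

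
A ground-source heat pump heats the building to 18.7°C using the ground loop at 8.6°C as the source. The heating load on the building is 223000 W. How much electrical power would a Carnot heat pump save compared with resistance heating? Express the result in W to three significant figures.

215000 W

In absolute terms T_C = 281.75 K and T_H = 291.85 K, so ΔT = 10.10 K.
COP_Carnot = T_H/ΔT = 291.85/10.10 = 28.90.
Resistance heating needs Ẇ_res = Q̇_H = 223000 W; the reversible heat pump needs only Ẇ_hp = Q̇_H/COP = 7717 W.
Saving = 223000 − 7717 = 215300 W.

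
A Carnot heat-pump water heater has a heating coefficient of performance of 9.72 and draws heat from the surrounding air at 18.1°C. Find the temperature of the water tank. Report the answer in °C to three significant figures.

COP_HP = T_H/(T_H − T_C) rearranges to T_H = COP·T_C/(COP − 1).
With T_C = 291.25 K, T_H = 9.72 × 291.25/8.720 = 324.65 K.
Converting, 324.65 K = 51.50°C.

51.5 °C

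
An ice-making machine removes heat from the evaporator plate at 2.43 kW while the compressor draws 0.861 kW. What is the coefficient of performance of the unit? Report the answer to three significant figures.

2.82

The first law gives Q̇_H = Q̇_C + Ẇ, so the three rates are Q̇_C = 2.430, Q̇_H = 3.291, Ẇ = 0.8610 kW.
COP_R = Q̇_C/Ẇ = 2.430/0.8610 = 2.822.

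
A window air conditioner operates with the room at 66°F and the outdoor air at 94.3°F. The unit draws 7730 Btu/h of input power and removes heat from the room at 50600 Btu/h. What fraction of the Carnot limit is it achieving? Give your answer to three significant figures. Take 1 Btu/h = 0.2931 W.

COP_actual = Q̇_C/Ẇ = 50600/7730 = 6.546.
In absolute terms T_C = 292.04 K and T_H = 307.76 K, so ΔT = 15.72 K.
COP_Carnot = T_C/ΔT = 292.04/15.72 = 18.57.
η_II = COP_actual/COP_Carnot = 6.546/18.57 = 0.3524.

0.352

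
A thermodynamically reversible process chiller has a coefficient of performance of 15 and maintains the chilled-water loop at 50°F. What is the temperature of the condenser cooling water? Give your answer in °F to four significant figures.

83.98 °F

COP_R = T_C/(T_H − T_C) gives T_H − T_C = T_C/COP.
With T_C = 283.15 K, T_H = 283.15 × (1 + 1/15) = 302.03 K.
Converting, 302.03 K = 83.98°F.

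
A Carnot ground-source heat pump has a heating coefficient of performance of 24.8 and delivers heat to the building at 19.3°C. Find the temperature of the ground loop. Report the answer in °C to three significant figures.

7.51 °C

COP_HP = T_H/(T_H − T_C) gives T_H − T_C = T_H/COP.
With T_H = 292.45 K, T_C = 292.45 × (1 − 1/24.8) = 280.66 K.
Converting, 280.66 K = 7.51°C.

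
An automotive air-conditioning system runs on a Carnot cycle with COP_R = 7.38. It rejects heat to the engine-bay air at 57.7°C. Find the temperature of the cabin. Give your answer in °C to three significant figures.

18.2 °C

For a Carnot refrigerator COP_R = T_C/(T_H − T_C), so T_C = COP·T_H/(1 + COP).
With T_H = 330.85 K, T_C = 7.38 × 330.85/8.380 = 291.37 K.
Converting, 291.37 K = 18.22°C.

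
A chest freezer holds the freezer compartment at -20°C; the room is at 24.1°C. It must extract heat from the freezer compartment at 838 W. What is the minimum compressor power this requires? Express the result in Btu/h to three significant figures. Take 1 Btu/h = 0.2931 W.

In absolute terms T_C = 253.15 K and T_H = 297.25 K, so ΔT = 44.10 K.
COP_Carnot = T_C/ΔT = 253.15/44.10 = 5.740.
Ẇ_min = Q̇/COP_Carnot = 838.0/5.740 = 146.0 W = 498.1 Btu/h.

498 Btu/h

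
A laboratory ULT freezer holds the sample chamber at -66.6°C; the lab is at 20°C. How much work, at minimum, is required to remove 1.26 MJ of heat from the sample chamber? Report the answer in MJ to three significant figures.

In absolute terms T_C = 206.55 K and T_H = 293.15 K, so ΔT = 86.60 K.
The reversible limit is COP_R = T_C/ΔT = 2.385, so W_min = Q_C/COP = Q_C·ΔT/T_C.
W_min = 1.260 × 86.60/206.55 = 0.5283 MJ.

0.528 MJ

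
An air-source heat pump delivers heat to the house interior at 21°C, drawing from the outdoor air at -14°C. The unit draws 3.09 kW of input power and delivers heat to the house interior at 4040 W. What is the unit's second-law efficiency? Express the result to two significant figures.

Converting, Q̇_H = 4040 W = 4.040 kW, so COP_actual = Q̇_H/Ẇ = 4.040/3.090 = 1.307.
In absolute terms T_C = 259.15 K and T_H = 294.15 K, so ΔT = 35.00 K.
COP_Carnot = T_H/ΔT = 294.15/35.00 = 8.404.
η_II = COP_actual/COP_Carnot = 1.307/8.404 = 0.1556.

0.16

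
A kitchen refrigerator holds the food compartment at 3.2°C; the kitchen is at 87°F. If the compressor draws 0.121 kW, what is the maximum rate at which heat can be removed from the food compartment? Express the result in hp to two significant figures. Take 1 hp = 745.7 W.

1.6 hp

In absolute terms T_C = 276.35 K and T_H = 303.71 K, so ΔT = 27.36 K.
COP_Carnot = T_C/ΔT = 276.35/27.36 = 10.10.
Q̇_max = COP_Carnot × Ẇ = 10.10 × 0.1210 kW = 1.222 kW = 1.639 hp.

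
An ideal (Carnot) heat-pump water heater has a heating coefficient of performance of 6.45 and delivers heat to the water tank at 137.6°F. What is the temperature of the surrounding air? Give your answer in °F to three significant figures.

45.0 °F

COP_HP = T_H/(T_H − T_C) gives T_H − T_C = T_H/COP.
With T_H = 331.82 K, T_C = 331.82 × (1 − 1/6.45) = 280.37 K.
Converting, 280.37 K = 45.00°F.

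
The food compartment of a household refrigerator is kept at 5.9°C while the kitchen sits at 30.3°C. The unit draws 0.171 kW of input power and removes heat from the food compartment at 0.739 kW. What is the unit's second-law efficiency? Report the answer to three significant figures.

0.378

COP_actual = Q̇_C/Ẇ = 0.7390/0.1710 = 4.322.
In absolute terms T_C = 279.05 K and T_H = 303.45 K, so ΔT = 24.40 K.
COP_Carnot = T_C/ΔT = 279.05/24.40 = 11.44.
η_II = COP_actual/COP_Carnot = 4.322/11.44 = 0.3779.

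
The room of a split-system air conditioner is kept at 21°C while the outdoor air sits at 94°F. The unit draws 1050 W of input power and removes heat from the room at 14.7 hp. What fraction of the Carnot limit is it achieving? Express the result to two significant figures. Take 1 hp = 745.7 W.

Converting, Q̇_C = 14.70 hp = 10960 W, so COP_actual = Q̇_C/Ẇ = 10960/1050 = 10.44.
In absolute terms T_C = 294.15 K and T_H = 307.59 K, so ΔT = 13.44 K.
COP_Carnot = T_C/ΔT = 294.15/13.44 = 21.88.
η_II = COP_actual/COP_Carnot = 10.44/21.88 = 0.4772.

0.48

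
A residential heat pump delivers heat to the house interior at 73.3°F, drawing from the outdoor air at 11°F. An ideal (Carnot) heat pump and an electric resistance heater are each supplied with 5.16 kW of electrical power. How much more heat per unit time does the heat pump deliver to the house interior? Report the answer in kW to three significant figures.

39.0 kW

In absolute terms T_C = 261.48 K and T_H = 296.09 K, so ΔT = 34.61 K.
COP_Carnot = T_H/ΔT = 296.09/34.61 = 8.555.
The heat pump delivers Q̇_H = COP × Ẇ = 44.14 kW; the resistance heater delivers Ẇ = 5.160 kW.
Extra = (COP − 1)·Ẇ = 38.98 kW.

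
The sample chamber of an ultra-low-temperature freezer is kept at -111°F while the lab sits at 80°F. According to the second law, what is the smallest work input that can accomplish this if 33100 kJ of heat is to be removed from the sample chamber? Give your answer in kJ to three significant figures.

In absolute terms T_C = 193.71 K and T_H = 299.82 K, so ΔT = 106.1 K.
The reversible limit is COP_R = T_C/ΔT = 1.825, so W_min = Q_C/COP = Q_C·ΔT/T_C.
W_min = 33100 × 106.1/193.71 = 18130 kJ.

18100 kJ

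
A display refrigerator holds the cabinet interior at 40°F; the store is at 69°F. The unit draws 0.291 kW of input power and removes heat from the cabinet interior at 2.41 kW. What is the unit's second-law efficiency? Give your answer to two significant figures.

COP_actual = Q̇_C/Ẇ = 2.410/0.2910 = 8.282.
In absolute terms T_C = 277.59 K and T_H = 293.71 K, so ΔT = 16.11 K.
COP_Carnot = T_C/ΔT = 277.59/16.11 = 17.23.
η_II = COP_actual/COP_Carnot = 8.282/17.23 = 0.4807.

0.48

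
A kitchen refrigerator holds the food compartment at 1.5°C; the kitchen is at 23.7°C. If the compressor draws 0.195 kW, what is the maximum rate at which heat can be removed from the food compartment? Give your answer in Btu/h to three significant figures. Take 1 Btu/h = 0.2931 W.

In absolute terms T_C = 274.65 K and T_H = 296.85 K, so ΔT = 22.20 K.
COP_Carnot = T_C/ΔT = 274.65/22.20 = 12.37.
Q̇_max = COP_Carnot × Ẇ = 12.37 × 0.1950 kW = 2.412 kW = 8231 Btu/h.

8230 Btu/h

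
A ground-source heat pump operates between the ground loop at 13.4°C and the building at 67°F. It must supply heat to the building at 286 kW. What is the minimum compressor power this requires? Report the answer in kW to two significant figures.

5.9 kW

In absolute terms T_C = 286.55 K and T_H = 292.59 K, so ΔT = 6.044 K.
COP_Carnot = T_H/ΔT = 292.59/6.044 = 48.41.
Ẇ_min = Q̇/COP_Carnot = 286.0/48.41 = 5.908 kW.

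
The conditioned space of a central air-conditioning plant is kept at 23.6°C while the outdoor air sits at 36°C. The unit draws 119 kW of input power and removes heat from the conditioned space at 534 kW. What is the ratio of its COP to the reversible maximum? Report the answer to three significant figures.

0.188

COP_actual = Q̇_C/Ẇ = 534.0/119.0 = 4.487.
In absolute terms T_C = 296.75 K and T_H = 309.15 K, so ΔT = 12.40 K.
COP_Carnot = T_C/ΔT = 296.75/12.40 = 23.93.
η_II = COP_actual/COP_Carnot = 4.487/23.93 = 0.1875.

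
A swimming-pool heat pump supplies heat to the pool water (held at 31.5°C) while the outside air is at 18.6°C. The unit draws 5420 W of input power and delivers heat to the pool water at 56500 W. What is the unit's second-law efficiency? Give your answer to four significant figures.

0.4414

COP_actual = Q̇_H/Ẇ = 56500/5420 = 10.42.
In absolute terms T_C = 291.75 K and T_H = 304.65 K, so ΔT = 12.90 K.
COP_Carnot = T_H/ΔT = 304.65/12.90 = 23.62.
η_II = COP_actual/COP_Carnot = 10.42/23.62 = 0.4414.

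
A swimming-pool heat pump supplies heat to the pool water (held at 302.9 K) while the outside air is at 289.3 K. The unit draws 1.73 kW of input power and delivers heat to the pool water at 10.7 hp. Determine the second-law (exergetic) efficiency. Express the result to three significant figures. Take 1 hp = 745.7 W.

0.207

Converting, Q̇_H = 10.70 hp = 7.979 kW, so COP_actual = Q̇_H/Ẇ = 7.979/1.730 = 4.612.
The reservoir spacing is ΔT = 302.9 − 289.3 = 13.60 K.
COP_Carnot = T_H/ΔT = 302.90/13.60 = 22.27.
η_II = COP_actual/COP_Carnot = 4.612/22.27 = 0.2071.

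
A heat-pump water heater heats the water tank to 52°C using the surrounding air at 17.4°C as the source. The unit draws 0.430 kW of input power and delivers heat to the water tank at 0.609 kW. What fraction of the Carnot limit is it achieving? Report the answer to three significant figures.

0.151

COP_actual = Q̇_H/Ẇ = 0.6090/0.4300 = 1.416.
In absolute terms T_C = 290.55 K and T_H = 325.15 K, so ΔT = 34.60 K.
COP_Carnot = T_H/ΔT = 325.15/34.60 = 9.397.
η_II = COP_actual/COP_Carnot = 1.416/9.397 = 0.1507.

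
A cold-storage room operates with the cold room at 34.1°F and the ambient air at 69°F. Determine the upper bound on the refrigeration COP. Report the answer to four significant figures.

In absolute terms T_C = 274.32 K and T_H = 293.71 K, so ΔT = 19.39 K.
For a reversible cycle, COP_Carnot = T_C/ΔT = 274.32/19.39 = 14.15.

14.15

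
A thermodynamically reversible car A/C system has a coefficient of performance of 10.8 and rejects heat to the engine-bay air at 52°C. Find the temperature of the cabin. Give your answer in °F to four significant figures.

76.00 °F

For a Carnot refrigerator COP_R = T_C/(T_H − T_C), so T_C = COP·T_H/(1 + COP).
With T_H = 325.15 K, T_C = 10.8 × 325.15/11.80 = 297.59 K.
Converting, 297.59 K = 76.00°F.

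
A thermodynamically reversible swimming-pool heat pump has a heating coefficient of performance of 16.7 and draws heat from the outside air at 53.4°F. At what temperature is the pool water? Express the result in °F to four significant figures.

86.08 °F

COP_HP = T_H/(T_H − T_C) rearranges to T_H = COP·T_C/(COP − 1).
With T_C = 285.04 K, T_H = 16.7 × 285.04/15.70 = 303.19 K.
Converting, 303.19 K = 86.08°F.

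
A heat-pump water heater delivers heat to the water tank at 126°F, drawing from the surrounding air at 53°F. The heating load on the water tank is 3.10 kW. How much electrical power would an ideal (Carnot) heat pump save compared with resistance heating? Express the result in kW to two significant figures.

In absolute terms T_C = 284.82 K and T_H = 325.37 K, so ΔT = 40.56 K.
COP_Carnot = T_H/ΔT = 325.37/40.56 = 8.023.
Resistance heating needs Ẇ_res = Q̇_H = 3.100 kW; the reversible heat pump needs only Ẇ_hp = Q̇_H/COP = 0.3864 kW.
Saving = 3.100 − 0.3864 = 2.714 kW.

2.7 kW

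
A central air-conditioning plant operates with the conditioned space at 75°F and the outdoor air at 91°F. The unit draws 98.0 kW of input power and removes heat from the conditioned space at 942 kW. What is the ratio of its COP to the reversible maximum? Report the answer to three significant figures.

COP_actual = Q̇_C/Ẇ = 942.0/98.00 = 9.612.
In absolute terms T_C = 297.04 K and T_H = 305.93 K, so ΔT = 8.889 K.
COP_Carnot = T_C/ΔT = 297.04/8.889 = 33.42.
η_II = COP_actual/COP_Carnot = 9.612/33.42 = 0.2876.

0.288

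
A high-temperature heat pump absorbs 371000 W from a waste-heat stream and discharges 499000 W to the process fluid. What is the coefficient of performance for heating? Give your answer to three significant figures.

3.90

The first law gives Q̇_H = Q̇_C + Ẇ, so the three rates are Q̇_C = 371000, Q̇_H = 499000, Ẇ = 128000 W.
COP_HP = Q̇_H/Ẇ = 499000/128000 = 3.898.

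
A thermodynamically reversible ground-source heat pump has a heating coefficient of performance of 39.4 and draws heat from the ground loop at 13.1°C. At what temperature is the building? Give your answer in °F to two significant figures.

69 °F

COP_HP = T_H/(T_H − T_C) rearranges to T_H = COP·T_C/(COP − 1).
With T_C = 286.25 K, T_H = 39.4 × 286.25/38.40 = 293.70 K.
Converting, 293.70 K = 69.00°F.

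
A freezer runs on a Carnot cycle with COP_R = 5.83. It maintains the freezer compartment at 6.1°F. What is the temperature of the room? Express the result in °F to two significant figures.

COP_R = T_C/(T_H − T_C) gives T_H − T_C = T_C/COP.
With T_C = 258.76 K, T_H = 258.76 × (1 + 1/5.83) = 303.15 K.
Converting, 303.15 K = 85.99°F.

86 °F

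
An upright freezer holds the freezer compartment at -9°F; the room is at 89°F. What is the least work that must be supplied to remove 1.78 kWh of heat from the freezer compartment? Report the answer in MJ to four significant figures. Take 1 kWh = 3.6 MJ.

1.393 MJ

In absolute terms T_C = 250.37 K and T_H = 304.82 K, so ΔT = 54.44 K.
The reversible limit is COP_R = T_C/ΔT = 4.599, so W_min = Q_C/COP = Q_C·ΔT/T_C.
W_min = 1.780 × 54.44/250.37 = 0.3871 kWh = 1.393 MJ.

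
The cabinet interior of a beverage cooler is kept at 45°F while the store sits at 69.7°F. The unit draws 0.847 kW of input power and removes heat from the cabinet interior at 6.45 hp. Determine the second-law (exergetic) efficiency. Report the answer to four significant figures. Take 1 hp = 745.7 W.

0.2779

Converting, Q̇_C = 6.450 hp = 4.810 kW, so COP_actual = Q̇_C/Ẇ = 4.810/0.8470 = 5.679.
In absolute terms T_C = 280.37 K and T_H = 294.09 K, so ΔT = 13.72 K.
COP_Carnot = T_C/ΔT = 280.37/13.72 = 20.43.
η_II = COP_actual/COP_Carnot = 5.679/20.43 = 0.2779.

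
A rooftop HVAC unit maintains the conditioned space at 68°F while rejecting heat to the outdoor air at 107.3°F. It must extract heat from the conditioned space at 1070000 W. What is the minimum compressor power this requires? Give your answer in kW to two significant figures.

80 kW

In absolute terms T_C = 293.15 K and T_H = 314.98 K, so ΔT = 21.83 K.
COP_Carnot = T_C/ΔT = 293.15/21.83 = 13.43.
Ẇ_min = Q̇/COP_Carnot = 1070000/13.43 = 79690 W = 79.69 kW.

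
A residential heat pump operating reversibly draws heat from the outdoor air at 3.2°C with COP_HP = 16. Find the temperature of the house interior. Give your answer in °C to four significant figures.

COP_HP = T_H/(T_H − T_C) rearranges to T_H = COP·T_C/(COP − 1).
With T_C = 276.35 K, T_H = 16 × 276.35/15.00 = 294.77 K.
Converting, 294.77 K = 21.62°C.

21.62 °C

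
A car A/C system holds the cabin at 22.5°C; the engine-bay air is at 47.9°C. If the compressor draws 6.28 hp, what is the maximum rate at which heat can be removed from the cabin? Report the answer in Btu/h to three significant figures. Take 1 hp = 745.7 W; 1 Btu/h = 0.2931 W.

In absolute terms T_C = 295.65 K and T_H = 321.05 K, so ΔT = 25.40 K.
COP_Carnot = T_C/ΔT = 295.65/25.40 = 11.64.
Q̇_max = COP_Carnot × Ẇ = 11.64 × 6.280 hp = 73.10 hp = 186000 Btu/h.

186000 Btu/h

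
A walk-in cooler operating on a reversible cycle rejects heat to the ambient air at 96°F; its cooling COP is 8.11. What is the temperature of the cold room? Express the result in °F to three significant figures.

35.0 °F

For a Carnot refrigerator COP_R = T_C/(T_H − T_C), so T_C = COP·T_H/(1 + COP).
With T_H = 308.71 K, T_C = 8.11 × 308.71/9.110 = 274.82 K.
Converting, 274.82 K = 35.00°F.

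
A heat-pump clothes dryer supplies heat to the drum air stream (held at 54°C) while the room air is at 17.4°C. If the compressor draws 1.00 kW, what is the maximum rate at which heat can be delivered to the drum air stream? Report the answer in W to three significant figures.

8940 W

In absolute terms T_C = 290.55 K and T_H = 327.15 K, so ΔT = 36.60 K.
COP_Carnot = T_H/ΔT = 327.15/36.60 = 8.939.
Q̇_max = COP_Carnot × Ẇ = 8.939 × 1.000 kW = 8.939 kW = 8939 W.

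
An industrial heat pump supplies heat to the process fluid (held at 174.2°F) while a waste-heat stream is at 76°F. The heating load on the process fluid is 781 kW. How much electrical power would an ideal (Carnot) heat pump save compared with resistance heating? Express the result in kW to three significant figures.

660 kW

In absolute terms T_C = 297.59 K and T_H = 352.15 K, so ΔT = 54.56 K.
COP_Carnot = T_H/ΔT = 352.15/54.56 = 6.455.
Resistance heating needs Ẇ_res = Q̇_H = 781.0 kW; the reversible heat pump needs only Ẇ_hp = Q̇_H/COP = 121.0 kW.
Saving = 781.0 − 121.0 = 660.0 kW.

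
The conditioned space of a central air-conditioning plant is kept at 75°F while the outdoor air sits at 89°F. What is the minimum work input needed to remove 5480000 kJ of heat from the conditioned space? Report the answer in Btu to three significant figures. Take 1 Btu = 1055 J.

In absolute terms T_C = 297.04 K and T_H = 304.82 K, so ΔT = 7.778 K.
The reversible limit is COP_R = T_C/ΔT = 38.19, so W_min = Q_C/COP = Q_C·ΔT/T_C.
W_min = 5480000 × 7.778/297.04 = 143500 kJ = 136000 Btu.

136000 Btu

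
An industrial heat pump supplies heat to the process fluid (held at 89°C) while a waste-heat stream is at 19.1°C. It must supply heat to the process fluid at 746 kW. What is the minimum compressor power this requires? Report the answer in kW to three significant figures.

144 kW

In absolute terms T_C = 292.25 K and T_H = 362.15 K, so ΔT = 69.90 K.
COP_Carnot = T_H/ΔT = 362.15/69.90 = 5.181.
Ẇ_min = Q̇/COP_Carnot = 746.0/5.181 = 144.0 kW.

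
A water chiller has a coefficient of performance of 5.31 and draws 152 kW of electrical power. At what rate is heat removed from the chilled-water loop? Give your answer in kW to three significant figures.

807 kW

Q̇_C = COP × Ẇ = 5.31 × 152.0 = 807.1 kW.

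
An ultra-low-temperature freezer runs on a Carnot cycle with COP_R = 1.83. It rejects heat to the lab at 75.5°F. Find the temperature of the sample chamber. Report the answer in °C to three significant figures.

For a Carnot refrigerator COP_R = T_C/(T_H − T_C), so T_C = COP·T_H/(1 + COP).
With T_H = 297.32 K, T_C = 1.83 × 297.32/2.830 = 192.26 K.
Converting, 192.26 K = -80.89°C.

-80.9 °C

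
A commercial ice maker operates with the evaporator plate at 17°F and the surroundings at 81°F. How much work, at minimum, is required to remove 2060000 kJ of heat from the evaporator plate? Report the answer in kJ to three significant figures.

277000 kJ

In absolute terms T_C = 264.82 K and T_H = 300.37 K, so ΔT = 35.56 K.
The reversible limit is COP_R = T_C/ΔT = 7.448, so W_min = Q_C/COP = Q_C·ΔT/T_C.
W_min = 2060000 × 35.56/264.82 = 276600 kJ.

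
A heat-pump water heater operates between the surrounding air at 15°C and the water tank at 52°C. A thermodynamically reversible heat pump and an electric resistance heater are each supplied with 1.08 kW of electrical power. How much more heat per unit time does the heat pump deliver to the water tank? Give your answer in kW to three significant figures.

In absolute terms T_C = 288.15 K and T_H = 325.15 K, so ΔT = 37.00 K.
COP_Carnot = T_H/ΔT = 325.15/37.00 = 8.788.
The heat pump delivers Q̇_H = COP × Ẇ = 9.491 kW; the resistance heater delivers Ẇ = 1.080 kW.
Extra = (COP − 1)·Ẇ = 8.411 kW.

8.41 kW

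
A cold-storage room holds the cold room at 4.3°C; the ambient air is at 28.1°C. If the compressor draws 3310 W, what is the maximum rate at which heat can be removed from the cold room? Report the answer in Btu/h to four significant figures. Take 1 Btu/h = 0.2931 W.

131600 Btu/h

In absolute terms T_C = 277.45 K and T_H = 301.25 K, so ΔT = 23.80 K.
COP_Carnot = T_C/ΔT = 277.45/23.80 = 11.66.
Q̇_max = COP_Carnot × Ẇ = 11.66 × 3310 W = 38590 W = 131600 Btu/h.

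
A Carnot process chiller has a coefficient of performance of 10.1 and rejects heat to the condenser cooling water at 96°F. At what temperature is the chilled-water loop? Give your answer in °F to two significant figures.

46 °F

For a Carnot refrigerator COP_R = T_C/(T_H − T_C), so T_C = COP·T_H/(1 + COP).
With T_H = 308.71 K, T_C = 10.1 × 308.71/11.10 = 280.89 K.
Converting, 280.89 K = 45.94°F.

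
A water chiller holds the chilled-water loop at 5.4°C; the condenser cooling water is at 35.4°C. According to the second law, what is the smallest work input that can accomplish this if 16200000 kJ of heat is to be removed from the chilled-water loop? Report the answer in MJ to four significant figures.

1745 MJ

In absolute terms T_C = 278.55 K and T_H = 308.55 K, so ΔT = 30.00 K.
The reversible limit is COP_R = T_C/ΔT = 9.285, so W_min = Q_C/COP = Q_C·ΔT/T_C.
W_min = 16200000 × 30.00/278.55 = 1745000 kJ = 1745 MJ.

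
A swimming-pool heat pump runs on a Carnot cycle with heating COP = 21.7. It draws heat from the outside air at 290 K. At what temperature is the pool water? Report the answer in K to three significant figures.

COP_HP = T_H/(T_H − T_C) rearranges to T_H = COP·T_C/(COP − 1).
With T_C = 290.00 K, T_H = 21.7 × 290.00/20.70 = 304.01 K.

304 K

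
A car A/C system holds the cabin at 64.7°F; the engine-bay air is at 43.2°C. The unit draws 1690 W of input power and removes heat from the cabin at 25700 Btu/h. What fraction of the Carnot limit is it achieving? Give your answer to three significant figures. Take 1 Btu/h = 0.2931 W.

Converting, Q̇_C = 25700 Btu/h = 7533 W, so COP_actual = Q̇_C/Ẇ = 7533/1690 = 4.457.
In absolute terms T_C = 291.32 K and T_H = 316.35 K, so ΔT = 25.03 K.
COP_Carnot = T_C/ΔT = 291.32/25.03 = 11.64.
η_II = COP_actual/COP_Carnot = 4.457/11.64 = 0.3830.

0.383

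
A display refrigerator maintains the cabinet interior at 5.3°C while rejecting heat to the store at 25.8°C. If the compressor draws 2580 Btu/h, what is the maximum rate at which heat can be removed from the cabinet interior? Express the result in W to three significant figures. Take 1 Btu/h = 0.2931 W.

In absolute terms T_C = 278.45 K and T_H = 298.95 K, so ΔT = 20.50 K.
COP_Carnot = T_C/ΔT = 278.45/20.50 = 13.58.
Q̇_max = COP_Carnot × Ẇ = 13.58 × 2580 Btu/h = 35040 Btu/h = 10270 W.

10300 W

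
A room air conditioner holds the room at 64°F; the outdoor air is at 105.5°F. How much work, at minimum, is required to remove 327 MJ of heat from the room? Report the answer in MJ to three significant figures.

In absolute terms T_C = 290.93 K and T_H = 313.98 K, so ΔT = 23.06 K.
The reversible limit is COP_R = T_C/ΔT = 12.62, so W_min = Q_C/COP = Q_C·ΔT/T_C.
W_min = 327.0 × 23.06/290.93 = 25.91 MJ.

25.9 MJ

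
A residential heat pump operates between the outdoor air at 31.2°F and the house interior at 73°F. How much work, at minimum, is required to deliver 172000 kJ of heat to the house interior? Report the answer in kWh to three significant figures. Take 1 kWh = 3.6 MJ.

In absolute terms T_C = 272.71 K and T_H = 295.93 K, so ΔT = 23.22 K.
The reversible limit is COP_HP = T_H/ΔT = 12.74, so W_min = Q_H/COP = Q_H·ΔT/T_H.
W_min = 172000 × 23.22/295.93 = 13500 kJ = 3.749 kWh.

3.75 kWh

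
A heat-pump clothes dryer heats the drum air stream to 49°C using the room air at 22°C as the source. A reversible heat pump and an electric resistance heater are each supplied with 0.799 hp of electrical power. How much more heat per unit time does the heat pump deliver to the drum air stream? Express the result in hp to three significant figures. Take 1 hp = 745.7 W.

8.73 hp

In absolute terms T_C = 295.15 K and T_H = 322.15 K, so ΔT = 27.00 K.
COP_Carnot = T_H/ΔT = 322.15/27.00 = 11.93.
The heat pump delivers Q̇_H = COP × Ẇ = 9.533 hp; the resistance heater delivers Ẇ = 0.7990 hp.
Extra = (COP − 1)·Ẇ = 8.734 hp.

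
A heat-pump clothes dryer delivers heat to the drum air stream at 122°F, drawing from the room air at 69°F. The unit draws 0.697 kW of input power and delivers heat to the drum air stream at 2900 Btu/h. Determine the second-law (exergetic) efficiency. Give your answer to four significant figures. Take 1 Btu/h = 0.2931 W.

Converting, Q̇_H = 2900 Btu/h = 0.8500 kW, so COP_actual = Q̇_H/Ẇ = 0.8500/0.6970 = 1.219.
In absolute terms T_C = 293.71 K and T_H = 323.15 K, so ΔT = 29.44 K.
COP_Carnot = T_H/ΔT = 323.15/29.44 = 10.97.
η_II = COP_actual/COP_Carnot = 1.219/10.97 = 0.1111.

0.1111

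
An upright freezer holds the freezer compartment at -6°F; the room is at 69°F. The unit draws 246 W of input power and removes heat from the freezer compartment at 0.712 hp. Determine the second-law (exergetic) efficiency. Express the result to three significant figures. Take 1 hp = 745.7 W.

0.357

Converting, Q̇_C = 0.7120 hp = 530.9 W, so COP_actual = Q̇_C/Ẇ = 530.9/246.0 = 2.158.
In absolute terms T_C = 252.04 K and T_H = 293.71 K, so ΔT = 41.67 K.
COP_Carnot = T_C/ΔT = 252.04/41.67 = 6.049.
η_II = COP_actual/COP_Carnot = 2.158/6.049 = 0.3568.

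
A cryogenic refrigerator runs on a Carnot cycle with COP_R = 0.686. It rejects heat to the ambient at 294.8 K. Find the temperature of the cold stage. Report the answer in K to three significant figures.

For a Carnot refrigerator COP_R = T_C/(T_H − T_C), so T_C = COP·T_H/(1 + COP).
With T_H = 294.80 K, T_C = 0.686 × 294.80/1.686 = 119.95 K.

120 K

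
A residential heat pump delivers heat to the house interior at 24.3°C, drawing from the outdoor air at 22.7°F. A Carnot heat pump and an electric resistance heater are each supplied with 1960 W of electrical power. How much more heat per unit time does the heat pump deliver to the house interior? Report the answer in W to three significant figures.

17800 W

In absolute terms T_C = 267.98 K and T_H = 297.45 K, so ΔT = 29.47 K.
COP_Carnot = T_H/ΔT = 297.45/29.47 = 10.09.
The heat pump delivers Q̇_H = COP × Ẇ = 19790 W; the resistance heater delivers Ẇ = 1960 W.
Extra = (COP − 1)·Ẇ = 17830 W.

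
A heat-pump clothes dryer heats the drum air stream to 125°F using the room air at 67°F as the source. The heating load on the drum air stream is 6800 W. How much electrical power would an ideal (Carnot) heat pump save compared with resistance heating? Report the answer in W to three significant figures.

6130 W

In absolute terms T_C = 292.59 K and T_H = 324.82 K, so ΔT = 32.22 K.
COP_Carnot = T_H/ΔT = 324.82/32.22 = 10.08.
Resistance heating needs Ẇ_res = Q̇_H = 6800 W; the reversible heat pump needs only Ẇ_hp = Q̇_H/COP = 674.6 W.
Saving = 6800 − 674.6 = 6125 W.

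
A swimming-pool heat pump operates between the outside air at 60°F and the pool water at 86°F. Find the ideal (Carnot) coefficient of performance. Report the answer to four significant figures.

20.99

In absolute terms T_C = 288.71 K and T_H = 303.15 K, so ΔT = 14.44 K.
For a reversible cycle, COP_Carnot = T_H/ΔT = 303.15/14.44 = 20.99.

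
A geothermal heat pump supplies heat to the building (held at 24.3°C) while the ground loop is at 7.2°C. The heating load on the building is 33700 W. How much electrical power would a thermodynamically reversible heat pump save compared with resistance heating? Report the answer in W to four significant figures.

In absolute terms T_C = 280.35 K and T_H = 297.45 K, so ΔT = 17.10 K.
COP_Carnot = T_H/ΔT = 297.45/17.10 = 17.39.
Resistance heating needs Ẇ_res = Q̇_H = 33700 W; the reversible heat pump needs only Ẇ_hp = Q̇_H/COP = 1937 W.
Saving = 33700 − 1937 = 31760 W.

31760 W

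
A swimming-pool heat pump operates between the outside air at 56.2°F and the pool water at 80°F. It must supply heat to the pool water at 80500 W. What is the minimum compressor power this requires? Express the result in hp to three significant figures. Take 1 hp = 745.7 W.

In absolute terms T_C = 286.59 K and T_H = 299.82 K, so ΔT = 13.22 K.
COP_Carnot = T_H/ΔT = 299.82/13.22 = 22.68.
Ẇ_min = Q̇/COP_Carnot = 80500/22.68 = 3550 W = 4.761 hp.

4.76 hp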